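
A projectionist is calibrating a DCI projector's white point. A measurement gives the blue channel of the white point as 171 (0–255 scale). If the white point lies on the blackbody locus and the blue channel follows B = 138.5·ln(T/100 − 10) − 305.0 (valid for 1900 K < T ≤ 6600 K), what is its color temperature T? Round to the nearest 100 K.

ln(t − 10) = (171 + 305.0) / 138.5 = 3.4368.
t − 10 = e^3.4368 = 31.088, so t = 41.088.
T = 100·t = 4109 K → 4100 K to the nearest 100 K.

4100 K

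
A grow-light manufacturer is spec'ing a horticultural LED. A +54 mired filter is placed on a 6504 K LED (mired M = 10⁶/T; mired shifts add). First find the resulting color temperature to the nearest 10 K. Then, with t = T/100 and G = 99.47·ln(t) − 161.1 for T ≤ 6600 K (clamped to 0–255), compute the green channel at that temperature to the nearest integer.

M_in = 10⁶/6504 = 153.75; M_out = 153.75 + (+54) = 207.75.
T_out = 10⁶/207.75 = 4813.4 K → 4810 K; t = 48.1.
G = 99.47·ln 48.1 − 161.1 = 99.47·3.8733 − 161.1 = 224.175.
Rounded: 224.

224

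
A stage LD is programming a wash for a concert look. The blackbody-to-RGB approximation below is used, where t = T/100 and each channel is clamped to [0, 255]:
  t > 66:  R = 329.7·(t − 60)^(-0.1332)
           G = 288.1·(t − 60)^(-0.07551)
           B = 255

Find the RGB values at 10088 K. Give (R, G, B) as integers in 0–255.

t = 10088/100 = 100.88; the t > 66 branch applies.
R = 329.7·(100.88 − 60)^(-0.1332) = 329.7·40.88^(-0.1332) = 329.7·0.61002 = 201.125.
G = 288.1·(100.88 − 60)^(-0.07551) = 288.1·40.88^(-0.07551) = 288.1·0.75564 = 217.700.
B = 255 by definition for t > 66.
Rounded: (201, 218, 255).

(201, 218, 255)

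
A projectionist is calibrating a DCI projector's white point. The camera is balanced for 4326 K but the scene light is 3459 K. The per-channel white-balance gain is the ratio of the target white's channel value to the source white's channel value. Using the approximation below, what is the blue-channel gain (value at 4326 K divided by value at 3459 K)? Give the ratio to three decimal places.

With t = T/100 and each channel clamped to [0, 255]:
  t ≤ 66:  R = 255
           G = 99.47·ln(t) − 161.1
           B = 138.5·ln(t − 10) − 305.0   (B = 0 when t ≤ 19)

1.302

At 3459 K (t = 34.59):
  B = 138.5·ln(34.59 − 10) − 305.0 = 138.5·ln 24.59 − 305.0 = 138.5·3.2023 − 305.0 = 138.524.
At 4326 K (t = 43.26):
  B = 138.5·ln(43.26 − 10) − 305.0 = 138.5·ln 33.26 − 305.0 = 138.5·3.5044 − 305.0 = 180.353.
Gain = 180.353 / 138.524 = 1.3020 → 1.302.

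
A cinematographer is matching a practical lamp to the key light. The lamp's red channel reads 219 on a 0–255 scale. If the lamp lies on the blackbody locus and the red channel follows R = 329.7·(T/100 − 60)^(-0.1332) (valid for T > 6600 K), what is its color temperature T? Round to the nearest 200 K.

8200 K

(t − 60)^(-0.1332) = 219/329.7 = 0.66424.
t − 60 = 0.66424^(1/-0.1332) = 0.66424^(-7.508) = 21.572, so t = 81.572.
T = 100·t = 8157 K → 8200 K to the nearest 200 K.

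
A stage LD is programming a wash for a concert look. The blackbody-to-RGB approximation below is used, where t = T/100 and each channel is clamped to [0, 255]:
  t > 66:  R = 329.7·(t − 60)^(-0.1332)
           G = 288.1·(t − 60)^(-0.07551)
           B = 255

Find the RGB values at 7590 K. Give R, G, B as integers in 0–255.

R=228, G=234, B=255

t = 7590/100 = 75.9; the t > 66 branch applies.
R = 329.7·(75.9 − 60)^(-0.1332) = 329.7·15.9^(-0.1332) = 329.7·0.69179 = 228.083.
G = 288.1·(75.9 − 60)^(-0.07551) = 288.1·15.9^(-0.07551) = 288.1·0.81149 = 233.790.
B = 255 by definition for t > 66.
Rounded: (228, 234, 255).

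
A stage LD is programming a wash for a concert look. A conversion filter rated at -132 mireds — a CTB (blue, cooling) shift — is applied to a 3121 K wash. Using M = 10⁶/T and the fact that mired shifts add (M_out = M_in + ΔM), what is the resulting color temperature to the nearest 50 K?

5300 K

M_in = 10⁶/3121 = 320.41 mireds.
M_out = 320.41 + (-132) = 188.41 mireds.
T_out = 10⁶/188.41 = 5307.6 K → 5300 K.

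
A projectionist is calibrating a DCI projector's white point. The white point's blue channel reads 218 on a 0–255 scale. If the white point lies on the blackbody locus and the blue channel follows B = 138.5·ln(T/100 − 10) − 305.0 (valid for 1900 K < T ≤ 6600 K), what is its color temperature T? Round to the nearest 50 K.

ln(t − 10) = (218 + 305.0) / 138.5 = 3.7762.
t − 10 = e^3.7762 = 43.649, so t = 53.649.
T = 100·t = 5365 K → 5350 K to the nearest 50 K.

5350 K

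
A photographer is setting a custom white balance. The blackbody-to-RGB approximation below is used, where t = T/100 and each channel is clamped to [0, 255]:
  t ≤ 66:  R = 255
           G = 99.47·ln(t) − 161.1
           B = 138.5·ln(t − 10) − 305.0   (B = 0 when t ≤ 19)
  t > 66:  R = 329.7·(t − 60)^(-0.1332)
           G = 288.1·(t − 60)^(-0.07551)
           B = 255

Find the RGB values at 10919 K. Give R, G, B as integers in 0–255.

t = 10919/100 = 109.19; the t > 66 branch applies.
R = 329.7·(109.19 − 60)^(-0.1332) = 329.7·49.19^(-0.1332) = 329.7·0.59517 = 196.228.
G = 288.1·(109.19 − 60)^(-0.07551) = 288.1·49.19^(-0.07551) = 288.1·0.74515 = 214.679.
B = 255 by definition for t > 66.
Rounded: (196, 215, 255).

R=196, G=215, B=255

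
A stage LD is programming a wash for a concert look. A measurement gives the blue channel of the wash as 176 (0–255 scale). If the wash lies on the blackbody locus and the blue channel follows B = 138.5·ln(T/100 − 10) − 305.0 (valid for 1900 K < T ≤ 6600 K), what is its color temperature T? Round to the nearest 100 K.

4200 K

ln(t − 10) = (176 + 305.0) / 138.5 = 3.4729.
t − 10 = e^3.4729 = 32.231, so t = 42.231.
T = 100·t = 4223 K → 4200 K to the nearest 100 K.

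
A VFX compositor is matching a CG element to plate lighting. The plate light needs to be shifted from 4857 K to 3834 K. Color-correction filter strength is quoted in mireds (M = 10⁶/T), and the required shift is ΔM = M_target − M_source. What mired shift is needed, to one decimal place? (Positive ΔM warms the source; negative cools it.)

+54.9 mireds

M_source = 10⁶/4857 = 205.888; M_target = 10⁶/3834 = 260.824.
ΔM = 260.824 − 205.888 = 54.936 → +54.9 mireds, a warming shift.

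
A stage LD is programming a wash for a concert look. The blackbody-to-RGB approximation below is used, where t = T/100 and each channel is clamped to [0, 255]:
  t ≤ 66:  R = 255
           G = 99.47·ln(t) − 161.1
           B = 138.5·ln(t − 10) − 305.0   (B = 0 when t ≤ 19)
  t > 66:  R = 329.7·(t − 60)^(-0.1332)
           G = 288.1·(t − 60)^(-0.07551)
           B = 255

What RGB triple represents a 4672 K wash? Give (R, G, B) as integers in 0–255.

t = 4672/100 = 46.72; the t ≤ 66 branch applies.
R = 255 by definition for t ≤ 66.
G = 99.47·ln 46.72 − 161.1 = 99.47·3.8442 − 161.1 = 221.280.
B = 138.5·ln(46.72 − 10) − 305.0 = 138.5·ln 36.72 − 305.0 = 138.5·3.6033 − 305.0 = 194.060.
Rounded: (255, 221, 194).

(255, 221, 194)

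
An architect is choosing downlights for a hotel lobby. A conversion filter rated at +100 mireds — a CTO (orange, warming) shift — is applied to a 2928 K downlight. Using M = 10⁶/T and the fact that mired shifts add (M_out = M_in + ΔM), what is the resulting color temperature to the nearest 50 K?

2250 K

M_in = 10⁶/2928 = 341.53 mireds.
M_out = 341.53 + (+100) = 441.53 mireds.
T_out = 10⁶/441.53 = 2264.9 K → 2250 K.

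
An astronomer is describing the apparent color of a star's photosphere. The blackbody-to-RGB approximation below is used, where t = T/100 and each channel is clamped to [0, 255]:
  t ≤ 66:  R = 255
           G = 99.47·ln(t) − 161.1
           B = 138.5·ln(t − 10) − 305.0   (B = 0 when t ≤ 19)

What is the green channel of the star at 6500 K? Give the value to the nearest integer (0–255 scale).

254

t = 6500/100 = 65; the t ≤ 66 branch applies.
G = 99.47·ln 65 − 161.1 = 99.47·4.1744 − 161.1 = 254.126.
Rounded: 254.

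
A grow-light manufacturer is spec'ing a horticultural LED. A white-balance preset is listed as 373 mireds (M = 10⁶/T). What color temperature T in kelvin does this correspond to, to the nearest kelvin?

2681 K

T = 10⁶ / 373 = 2680.97 K → 2681 K.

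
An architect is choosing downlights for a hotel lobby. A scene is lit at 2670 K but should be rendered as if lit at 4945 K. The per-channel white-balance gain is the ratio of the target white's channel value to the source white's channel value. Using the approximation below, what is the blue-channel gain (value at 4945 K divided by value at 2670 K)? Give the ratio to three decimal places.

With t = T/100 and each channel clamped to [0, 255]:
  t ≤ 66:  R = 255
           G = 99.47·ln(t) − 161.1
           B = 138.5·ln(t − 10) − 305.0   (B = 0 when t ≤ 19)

At 2670 K (t = 26.7):
  B = 138.5·ln(26.7 − 10) − 305.0 = 138.5·ln 16.7 − 305.0 = 138.5·2.8154 − 305.0 = 84.934.
At 4945 K (t = 49.45):
  B = 138.5·ln(49.45 − 10) − 305.0 = 138.5·ln 39.45 − 305.0 = 138.5·3.6750 − 305.0 = 203.992.
Gain = 203.992 / 84.934 = 2.4018 → 2.402.

2.402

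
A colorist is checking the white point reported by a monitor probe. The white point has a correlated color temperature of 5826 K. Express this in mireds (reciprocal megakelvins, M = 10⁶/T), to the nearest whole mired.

172 mireds

M = 10⁶ / 5826 = 171.644 → 172 mireds.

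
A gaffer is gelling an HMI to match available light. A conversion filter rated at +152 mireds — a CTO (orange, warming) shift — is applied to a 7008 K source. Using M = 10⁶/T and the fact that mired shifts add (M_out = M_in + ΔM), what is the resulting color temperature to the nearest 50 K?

M_in = 10⁶/7008 = 142.69 mireds.
M_out = 142.69 + (+152) = 294.69 mireds.
T_out = 10⁶/294.69 = 3393.3 K → 3400 K.

3400 K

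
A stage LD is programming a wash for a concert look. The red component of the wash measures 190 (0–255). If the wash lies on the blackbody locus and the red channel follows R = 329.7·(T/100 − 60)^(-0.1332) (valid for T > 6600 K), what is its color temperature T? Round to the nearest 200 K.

(t − 60)^(-0.1332) = 190/329.7 = 0.57628.
t − 60 = 0.57628^(1/-0.1332) = 0.57628^(-7.508) = 62.667, so t = 122.667.
T = 100·t = 12267 K → 12200 K to the nearest 200 K.

12200 K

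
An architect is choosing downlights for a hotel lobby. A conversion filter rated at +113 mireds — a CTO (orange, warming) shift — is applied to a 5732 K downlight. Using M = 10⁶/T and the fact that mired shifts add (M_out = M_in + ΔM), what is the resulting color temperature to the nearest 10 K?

M_in = 10⁶/5732 = 174.46 mireds.
M_out = 174.46 + (+113) = 287.46 mireds.
T_out = 10⁶/287.46 = 3478.8 K → 3480 K.

3480 K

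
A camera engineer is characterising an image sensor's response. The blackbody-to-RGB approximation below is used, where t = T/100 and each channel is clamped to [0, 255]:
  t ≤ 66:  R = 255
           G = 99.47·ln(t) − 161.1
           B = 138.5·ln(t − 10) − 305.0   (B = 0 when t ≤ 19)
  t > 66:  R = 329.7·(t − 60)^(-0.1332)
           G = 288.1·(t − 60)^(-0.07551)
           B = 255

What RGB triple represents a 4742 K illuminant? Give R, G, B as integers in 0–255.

t = 4742/100 = 47.42; the t ≤ 66 branch applies.
R = 255 by definition for t ≤ 66.
G = 99.47·ln 47.42 − 161.1 = 99.47·3.8590 − 161.1 = 222.759.
B = 138.5·ln(47.42 − 10) − 305.0 = 138.5·ln 37.42 − 305.0 = 138.5·3.6222 − 305.0 = 196.675.
Rounded: (255, 223, 197).

R=255, G=223, B=197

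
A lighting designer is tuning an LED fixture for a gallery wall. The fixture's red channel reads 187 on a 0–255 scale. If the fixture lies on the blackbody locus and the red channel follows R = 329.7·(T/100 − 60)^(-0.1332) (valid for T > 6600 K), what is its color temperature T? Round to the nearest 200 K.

(t − 60)^(-0.1332) = 187/329.7 = 0.56718.
t − 60 = 0.56718^(1/-0.1332) = 0.56718^(-7.508) = 70.620, so t = 130.620.
T = 100·t = 13062 K → 13000 K to the nearest 200 K.

13000 K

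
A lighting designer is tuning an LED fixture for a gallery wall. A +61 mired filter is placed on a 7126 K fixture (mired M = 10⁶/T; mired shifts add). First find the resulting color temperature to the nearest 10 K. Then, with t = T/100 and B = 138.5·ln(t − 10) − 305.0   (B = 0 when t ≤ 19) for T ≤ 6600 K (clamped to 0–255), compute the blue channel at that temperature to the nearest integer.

205

M_in = 10⁶/7126 = 140.33; M_out = 140.33 + (+61) = 201.33.
T_out = 10⁶/201.33 = 4966.9 K → 4970 K; t = 49.7.
B = 138.5·ln(49.7 − 10) − 305.0 = 138.5·ln 39.7 − 305.0 = 138.5·3.6814 − 305.0 = 204.867.
Rounded: 205.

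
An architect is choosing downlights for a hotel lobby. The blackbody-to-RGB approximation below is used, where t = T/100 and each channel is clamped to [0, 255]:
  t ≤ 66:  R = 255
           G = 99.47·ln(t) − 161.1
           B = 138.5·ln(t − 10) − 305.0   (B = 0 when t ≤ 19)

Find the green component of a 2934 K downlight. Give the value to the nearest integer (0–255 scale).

t = 2934/100 = 29.34; the t ≤ 66 branch applies.
G = 99.47·ln 29.34 − 161.1 = 99.47·3.3790 − 161.1 = 175.004.
Rounded: 175.

175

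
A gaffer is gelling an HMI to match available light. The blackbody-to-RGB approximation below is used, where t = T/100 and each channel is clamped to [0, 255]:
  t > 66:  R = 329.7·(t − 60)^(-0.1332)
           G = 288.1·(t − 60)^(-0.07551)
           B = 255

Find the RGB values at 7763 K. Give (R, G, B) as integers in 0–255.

(225, 232, 255)

t = 7763/100 = 77.63; the t > 66 branch applies.
R = 329.7·(77.63 − 60)^(-0.1332) = 329.7·17.63^(-0.1332) = 329.7·0.68234 = 224.967.
G = 288.1·(77.63 − 60)^(-0.07551) = 288.1·17.63^(-0.07551) = 288.1·0.80518 = 231.974.
B = 255 by definition for t > 66.
Rounded: (225, 232, 255).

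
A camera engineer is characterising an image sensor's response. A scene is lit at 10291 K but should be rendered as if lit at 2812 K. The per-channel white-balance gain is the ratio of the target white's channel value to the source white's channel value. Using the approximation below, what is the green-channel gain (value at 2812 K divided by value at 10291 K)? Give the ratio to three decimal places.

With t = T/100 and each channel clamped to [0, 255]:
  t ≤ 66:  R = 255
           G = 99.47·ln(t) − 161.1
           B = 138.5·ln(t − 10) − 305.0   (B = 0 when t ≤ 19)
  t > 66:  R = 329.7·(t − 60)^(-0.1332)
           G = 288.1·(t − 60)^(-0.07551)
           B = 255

At 10291 K (t = 102.91):
  G = 288.1·(102.91 − 60)^(-0.07551) = 288.1·42.91^(-0.07551) = 288.1·0.75288 = 216.905.
At 2812 K (t = 28.12):
  G = 99.47·ln 28.12 − 161.1 = 99.47·3.3365 − 161.1 = 170.780.
Gain = 170.780 / 216.905 = 0.7873 → 0.787.

0.787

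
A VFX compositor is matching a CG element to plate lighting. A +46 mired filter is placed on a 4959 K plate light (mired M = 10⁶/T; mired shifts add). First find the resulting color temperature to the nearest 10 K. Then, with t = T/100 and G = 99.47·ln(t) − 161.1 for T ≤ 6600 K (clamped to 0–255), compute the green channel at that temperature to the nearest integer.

207

M_in = 10⁶/4959 = 201.65; M_out = 201.65 + (+46) = 247.65.
T_out = 10⁶/247.65 = 4037.9 K → 4040 K; t = 40.4.
G = 99.47·ln 40.4 − 161.1 = 99.47·3.6988 − 161.1 = 206.823.
Rounded: 207.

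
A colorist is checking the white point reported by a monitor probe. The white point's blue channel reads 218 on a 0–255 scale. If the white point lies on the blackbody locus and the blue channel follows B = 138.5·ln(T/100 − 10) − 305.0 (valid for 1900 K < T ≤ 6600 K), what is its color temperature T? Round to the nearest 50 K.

ln(t − 10) = (218 + 305.0) / 138.5 = 3.7762.
t − 10 = e^3.7762 = 43.649, so t = 53.649.
T = 100·t = 5365 K → 5350 K to the nearest 50 K.

5350 K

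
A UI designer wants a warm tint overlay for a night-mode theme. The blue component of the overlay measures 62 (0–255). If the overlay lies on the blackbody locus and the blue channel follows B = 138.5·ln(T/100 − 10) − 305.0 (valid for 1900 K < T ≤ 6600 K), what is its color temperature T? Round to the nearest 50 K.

ln(t − 10) = (62 + 305.0) / 138.5 = 2.6498.
t − 10 = e^2.6498 = 14.151, so t = 24.151.
T = 100·t = 2415 K → 2400 K to the nearest 50 K.

2400 K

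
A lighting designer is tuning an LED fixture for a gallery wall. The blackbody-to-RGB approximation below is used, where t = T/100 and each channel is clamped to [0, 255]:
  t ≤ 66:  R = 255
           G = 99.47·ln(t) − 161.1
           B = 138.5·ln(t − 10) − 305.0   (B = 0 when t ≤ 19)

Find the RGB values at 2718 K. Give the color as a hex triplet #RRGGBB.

#FFA759

t = 2718/100 = 27.18; the t ≤ 66 branch applies.
R = 255 by definition for t ≤ 66.
G = 99.47·ln 27.18 − 161.1 = 99.47·3.3025 − 161.1 = 167.398.
B = 138.5·ln(27.18 − 10) − 305.0 = 138.5·ln 17.18 − 305.0 = 138.5·2.8437 − 305.0 = 88.859.
Rounded: (255, 167, 89).
In hex: #FFA759.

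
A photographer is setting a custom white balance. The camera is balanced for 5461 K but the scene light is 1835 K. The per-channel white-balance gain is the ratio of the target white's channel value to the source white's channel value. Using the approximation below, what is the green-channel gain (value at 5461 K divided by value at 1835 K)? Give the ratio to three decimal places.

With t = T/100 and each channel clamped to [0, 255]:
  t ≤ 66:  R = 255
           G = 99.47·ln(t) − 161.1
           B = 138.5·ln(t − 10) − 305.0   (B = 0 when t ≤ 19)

At 1835 K (t = 18.35):
  G = 99.47·ln 18.35 − 161.1 = 99.47·2.9096 − 161.1 = 128.321.
At 5461 K (t = 54.61):
  G = 99.47·ln 54.61 − 161.1 = 99.47·4.0002 − 161.1 = 236.802.
Gain = 236.802 / 128.321 = 1.8454 → 1.845.

1.845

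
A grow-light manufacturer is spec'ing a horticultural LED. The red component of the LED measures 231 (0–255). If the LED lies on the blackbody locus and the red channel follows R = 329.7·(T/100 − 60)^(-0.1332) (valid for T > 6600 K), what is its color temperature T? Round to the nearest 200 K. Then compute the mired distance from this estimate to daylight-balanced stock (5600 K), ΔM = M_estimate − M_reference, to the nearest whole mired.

(t − 60)^(-0.1332) = 231/329.7 = 0.70064.
t − 60 = 0.70064^(1/-0.1332) = 0.70064^(-7.508) = 14.453, so t = 74.453.
T = 100·t = 7445 K → 7400 K to the nearest 200 K.
M_estimate = 10⁶/7400 = 135.14; M_reference = 10⁶/5600 = 178.57.
ΔM = 135.14 − 178.57 = -43.44 → -43 mireds.

-43 mireds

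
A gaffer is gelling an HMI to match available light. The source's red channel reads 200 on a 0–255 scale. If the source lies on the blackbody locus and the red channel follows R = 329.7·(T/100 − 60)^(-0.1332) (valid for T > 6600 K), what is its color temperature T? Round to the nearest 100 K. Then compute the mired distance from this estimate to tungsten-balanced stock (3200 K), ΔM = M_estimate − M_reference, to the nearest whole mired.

-215 mireds

(t − 60)^(-0.1332) = 200/329.7 = 0.60661.
t − 60 = 0.60661^(1/-0.1332) = 0.60661^(-7.508) = 42.638, so t = 102.638.
T = 100·t = 10264 K → 10300 K to the nearest 100 K.
M_estimate = 10⁶/10300 = 97.09; M_reference = 10⁶/3200 = 312.50.
ΔM = 97.09 − 312.50 = -215.41 → -215 mireds.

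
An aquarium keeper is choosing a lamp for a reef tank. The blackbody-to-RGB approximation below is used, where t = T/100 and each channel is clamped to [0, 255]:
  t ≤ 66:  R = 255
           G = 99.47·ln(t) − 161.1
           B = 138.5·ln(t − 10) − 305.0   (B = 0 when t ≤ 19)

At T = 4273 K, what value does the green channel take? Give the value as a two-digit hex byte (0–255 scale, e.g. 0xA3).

0xD4

t = 4273/100 = 42.73; the t ≤ 66 branch applies.
G = 99.47·ln 42.73 − 161.1 = 99.47·3.7549 − 161.1 = 212.400.
Rounded: 212; in hex, 0xD4.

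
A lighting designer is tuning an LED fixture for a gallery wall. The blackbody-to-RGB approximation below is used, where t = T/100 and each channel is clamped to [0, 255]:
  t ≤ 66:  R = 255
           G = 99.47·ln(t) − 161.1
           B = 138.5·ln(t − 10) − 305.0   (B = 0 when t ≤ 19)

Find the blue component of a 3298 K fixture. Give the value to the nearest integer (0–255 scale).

129

t = 3298/100 = 32.98; the t ≤ 66 branch applies.
B = 138.5·ln(32.98 − 10) − 305.0 = 138.5·ln 22.98 − 305.0 = 138.5·3.1346 − 305.0 = 129.145.
Rounded: 129.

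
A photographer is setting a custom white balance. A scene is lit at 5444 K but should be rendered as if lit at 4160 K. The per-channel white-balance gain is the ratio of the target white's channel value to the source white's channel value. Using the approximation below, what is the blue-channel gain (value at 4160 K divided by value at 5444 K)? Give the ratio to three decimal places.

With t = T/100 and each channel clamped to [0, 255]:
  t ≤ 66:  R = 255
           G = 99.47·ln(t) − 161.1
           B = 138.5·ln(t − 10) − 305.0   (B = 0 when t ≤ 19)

At 5444 K (t = 54.44):
  B = 138.5·ln(54.44 − 10) − 305.0 = 138.5·ln 44.44 − 305.0 = 138.5·3.7941 − 305.0 = 220.488.
At 4160 K (t = 41.6):
  B = 138.5·ln(41.6 − 10) − 305.0 = 138.5·ln 31.6 − 305.0 = 138.5·3.4532 − 305.0 = 173.262.
Gain = 173.262 / 220.488 = 0.7858 → 0.786.

0.786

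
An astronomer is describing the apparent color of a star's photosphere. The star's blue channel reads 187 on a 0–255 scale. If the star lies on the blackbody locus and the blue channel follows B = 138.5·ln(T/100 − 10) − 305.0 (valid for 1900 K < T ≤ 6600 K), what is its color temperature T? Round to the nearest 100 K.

4500 K

ln(t − 10) = (187 + 305.0) / 138.5 = 3.5523.
t − 10 = e^3.5523 = 34.895, so t = 44.895.
T = 100·t = 4490 K → 4500 K to the nearest 100 K.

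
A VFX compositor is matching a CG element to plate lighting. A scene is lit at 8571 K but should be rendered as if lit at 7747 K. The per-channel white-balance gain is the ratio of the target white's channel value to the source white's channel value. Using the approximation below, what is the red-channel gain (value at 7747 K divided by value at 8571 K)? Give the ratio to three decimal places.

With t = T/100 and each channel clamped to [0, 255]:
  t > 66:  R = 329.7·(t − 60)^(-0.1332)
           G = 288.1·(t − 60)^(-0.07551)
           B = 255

At 8571 K (t = 85.71):
  R = 329.7·(85.71 − 60)^(-0.1332) = 329.7·25.71^(-0.1332) = 329.7·0.64889 = 213.941.
At 7747 K (t = 77.47):
  R = 329.7·(77.47 − 60)^(-0.1332) = 329.7·17.47^(-0.1332) = 329.7·0.68317 = 225.240.
Gain = 225.240 / 213.941 = 1.0528 → 1.053.

1.053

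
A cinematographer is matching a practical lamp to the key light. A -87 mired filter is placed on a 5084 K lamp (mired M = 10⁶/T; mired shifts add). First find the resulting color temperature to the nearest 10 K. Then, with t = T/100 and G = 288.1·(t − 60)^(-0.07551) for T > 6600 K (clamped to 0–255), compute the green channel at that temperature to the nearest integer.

M_in = 10⁶/5084 = 196.70; M_out = 196.70 + (-87) = 109.70.
T_out = 10⁶/109.70 = 9116.1 K → 9120 K; t = 91.2.
G = 288.1·(91.2 − 60)^(-0.07551) = 288.1·31.2^(-0.07551) = 288.1·0.77122 = 222.188.
Rounded: 222.

222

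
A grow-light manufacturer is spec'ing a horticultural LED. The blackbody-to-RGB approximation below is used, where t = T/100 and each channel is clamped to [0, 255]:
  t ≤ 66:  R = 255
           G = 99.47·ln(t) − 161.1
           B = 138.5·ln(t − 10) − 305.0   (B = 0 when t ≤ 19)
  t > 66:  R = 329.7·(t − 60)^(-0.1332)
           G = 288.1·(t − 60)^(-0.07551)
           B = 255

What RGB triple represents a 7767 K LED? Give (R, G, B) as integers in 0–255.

(225, 232, 255)

t = 7767/100 = 77.67; the t > 66 branch applies.
R = 329.7·(77.67 − 60)^(-0.1332) = 329.7·17.67^(-0.1332) = 329.7·0.68213 = 224.899.
G = 288.1·(77.67 − 60)^(-0.07551) = 288.1·17.67^(-0.07551) = 288.1·0.80505 = 231.934.
B = 255 by definition for t > 66.
Rounded: (225, 232, 255).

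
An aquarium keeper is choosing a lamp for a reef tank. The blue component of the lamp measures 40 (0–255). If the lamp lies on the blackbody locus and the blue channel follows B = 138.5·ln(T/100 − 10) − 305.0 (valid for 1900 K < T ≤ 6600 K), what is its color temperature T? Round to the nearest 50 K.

2200 K

ln(t − 10) = (40 + 305.0) / 138.5 = 2.4910.
t − 10 = e^2.4910 = 12.073, so t = 22.073.
T = 100·t = 2207 K → 2200 K to the nearest 50 K.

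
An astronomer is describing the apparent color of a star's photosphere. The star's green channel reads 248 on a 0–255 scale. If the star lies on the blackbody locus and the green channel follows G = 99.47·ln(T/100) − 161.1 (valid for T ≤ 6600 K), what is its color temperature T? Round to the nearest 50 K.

ln t = (248 + 161.1) / 99.47 = 4.1128.
t = e^4.1128 = 61.117.
T = 100·t = 6112 K → 6100 K to the nearest 50 K.

6100 K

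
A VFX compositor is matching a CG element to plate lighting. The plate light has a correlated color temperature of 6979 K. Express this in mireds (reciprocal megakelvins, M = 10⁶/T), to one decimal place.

143.3 mireds

M = 10⁶ / 6979 = 143.287 → 143.3 mireds.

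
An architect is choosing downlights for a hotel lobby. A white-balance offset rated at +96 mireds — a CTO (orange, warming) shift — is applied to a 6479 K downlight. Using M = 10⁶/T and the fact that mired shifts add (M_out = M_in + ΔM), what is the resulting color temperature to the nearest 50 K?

M_in = 10⁶/6479 = 154.34 mireds.
M_out = 154.34 + (+96) = 250.34 mireds.
T_out = 10⁶/250.34 = 3994.5 K → 4000 K.

4000 K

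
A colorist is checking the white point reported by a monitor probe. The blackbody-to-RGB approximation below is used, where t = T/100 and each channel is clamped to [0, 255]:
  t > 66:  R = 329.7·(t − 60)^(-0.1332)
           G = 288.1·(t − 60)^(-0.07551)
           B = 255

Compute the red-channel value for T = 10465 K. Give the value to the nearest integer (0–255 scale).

199

t = 10465/100 = 104.65; the t > 66 branch applies.
R = 329.7·(104.65 − 60)^(-0.1332) = 329.7·44.65^(-0.1332) = 329.7·0.60290 = 198.775.
Rounded: 199.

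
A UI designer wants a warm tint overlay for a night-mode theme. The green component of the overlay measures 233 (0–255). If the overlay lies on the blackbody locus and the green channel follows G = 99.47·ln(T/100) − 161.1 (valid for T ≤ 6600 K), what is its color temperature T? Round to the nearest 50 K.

5250 K

ln t = (233 + 161.1) / 99.47 = 3.9620.
t = e^3.9620 = 52.562.
T = 100·t = 5256 K → 5250 K to the nearest 50 K.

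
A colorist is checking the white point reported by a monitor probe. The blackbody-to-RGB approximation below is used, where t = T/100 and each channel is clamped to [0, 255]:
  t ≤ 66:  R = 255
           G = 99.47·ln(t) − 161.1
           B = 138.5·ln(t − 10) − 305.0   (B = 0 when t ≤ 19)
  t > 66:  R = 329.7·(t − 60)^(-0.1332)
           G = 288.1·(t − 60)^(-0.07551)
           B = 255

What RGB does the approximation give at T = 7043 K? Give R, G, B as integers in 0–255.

t = 7043/100 = 70.43; the t > 66 branch applies.
R = 329.7·(70.43 − 60)^(-0.1332) = 329.7·10.43^(-0.1332) = 329.7·0.73175 = 241.259.
G = 288.1·(70.43 − 60)^(-0.07551) = 288.1·10.43^(-0.07551) = 288.1·0.83774 = 241.353.
B = 255 by definition for t > 66.
Rounded: (241, 241, 255).

R=241, G=241, B=255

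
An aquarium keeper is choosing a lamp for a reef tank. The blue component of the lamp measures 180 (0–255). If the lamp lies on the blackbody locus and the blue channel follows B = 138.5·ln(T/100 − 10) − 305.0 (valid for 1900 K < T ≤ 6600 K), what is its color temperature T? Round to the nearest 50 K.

ln(t − 10) = (180 + 305.0) / 138.5 = 3.5018.
t − 10 = e^3.5018 = 33.175, so t = 43.175.
T = 100·t = 4318 K → 4300 K to the nearest 50 K.

4300 K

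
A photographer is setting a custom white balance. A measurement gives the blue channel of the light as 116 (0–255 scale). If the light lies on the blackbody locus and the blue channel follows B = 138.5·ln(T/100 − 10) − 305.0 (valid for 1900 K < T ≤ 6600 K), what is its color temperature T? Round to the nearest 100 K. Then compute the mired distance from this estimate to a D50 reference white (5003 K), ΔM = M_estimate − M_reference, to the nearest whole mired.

+123 mireds

ln(t − 10) = (116 + 305.0) / 138.5 = 3.0397.
t − 10 = e^3.0397 = 20.899, so t = 30.899.
T = 100·t = 3090 K → 3100 K to the nearest 100 K.
M_estimate = 10⁶/3100 = 322.58; M_reference = 10⁶/5003 = 199.88.
ΔM = 322.58 − 199.88 = 122.70 → +123 mireds.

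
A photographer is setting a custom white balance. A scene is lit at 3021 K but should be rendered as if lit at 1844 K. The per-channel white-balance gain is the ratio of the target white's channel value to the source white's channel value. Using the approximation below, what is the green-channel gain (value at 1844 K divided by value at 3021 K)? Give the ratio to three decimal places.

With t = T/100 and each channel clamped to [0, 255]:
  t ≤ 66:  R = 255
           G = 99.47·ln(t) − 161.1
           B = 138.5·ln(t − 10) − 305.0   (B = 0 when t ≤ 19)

At 3021 K (t = 30.21):
  G = 99.47·ln 30.21 − 161.1 = 99.47·3.4082 − 161.1 = 177.911.
At 1844 K (t = 18.44):
  G = 99.47·ln 18.44 − 161.1 = 99.47·2.9145 − 161.1 = 128.808.
Gain = 128.808 / 177.911 = 0.7240 → 0.724.

0.724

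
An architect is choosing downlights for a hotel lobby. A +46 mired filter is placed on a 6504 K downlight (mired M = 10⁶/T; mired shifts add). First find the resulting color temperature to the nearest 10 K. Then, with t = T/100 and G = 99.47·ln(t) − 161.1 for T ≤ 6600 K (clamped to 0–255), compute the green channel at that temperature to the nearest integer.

228

M_in = 10⁶/6504 = 153.75; M_out = 153.75 + (+46) = 199.75.
T_out = 10⁶/199.75 = 5006.2 K → 5010 K; t = 50.1.
G = 99.47·ln 50.1 − 161.1 = 99.47·3.9140 − 161.1 = 228.228.
Rounded: 228.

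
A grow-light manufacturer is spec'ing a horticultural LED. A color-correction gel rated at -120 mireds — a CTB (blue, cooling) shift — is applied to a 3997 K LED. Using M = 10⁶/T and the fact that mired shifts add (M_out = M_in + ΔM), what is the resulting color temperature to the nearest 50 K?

7700 K

M_in = 10⁶/3997 = 250.19 mireds.
M_out = 250.19 + (-120) = 130.19 mireds.
T_out = 10⁶/130.19 = 7681.2 K → 7700 K.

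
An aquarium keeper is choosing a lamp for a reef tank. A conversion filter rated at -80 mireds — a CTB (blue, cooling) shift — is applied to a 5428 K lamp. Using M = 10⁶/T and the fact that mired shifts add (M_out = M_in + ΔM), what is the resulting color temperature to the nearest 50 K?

9600 K

M_in = 10⁶/5428 = 184.23 mireds.
M_out = 184.23 + (-80) = 104.23 mireds.
T_out = 10⁶/104.23 = 9594.2 K → 9600 K.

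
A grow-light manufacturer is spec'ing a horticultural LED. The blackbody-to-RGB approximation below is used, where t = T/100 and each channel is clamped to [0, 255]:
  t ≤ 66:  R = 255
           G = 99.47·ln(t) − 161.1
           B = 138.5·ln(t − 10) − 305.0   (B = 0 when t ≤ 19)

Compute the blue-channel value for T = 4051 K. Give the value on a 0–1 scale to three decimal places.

t = 4051/100 = 40.51; the t ≤ 66 branch applies.
B = 138.5·ln(40.51 − 10) − 305.0 = 138.5·ln 30.51 − 305.0 = 138.5·3.4181 − 305.0 = 168.401.
On a 0–1 scale: 168.401/255 = 0.6604 → 0.660.

0.660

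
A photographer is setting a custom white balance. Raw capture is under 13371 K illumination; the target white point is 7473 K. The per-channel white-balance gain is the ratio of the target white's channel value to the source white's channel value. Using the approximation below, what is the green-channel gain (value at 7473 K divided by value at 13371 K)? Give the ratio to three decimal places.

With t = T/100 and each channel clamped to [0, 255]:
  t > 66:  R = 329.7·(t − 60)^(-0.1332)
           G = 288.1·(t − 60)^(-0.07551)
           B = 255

1.129

At 13371 K (t = 133.71):
  G = 288.1·(133.71 − 60)^(-0.07551) = 288.1·73.71^(-0.07551) = 288.1·0.72274 = 208.222.
At 7473 K (t = 74.73):
  G = 288.1·(74.73 − 60)^(-0.07551) = 288.1·14.73^(-0.07551) = 288.1·0.81619 = 235.143.
Gain = 235.143 / 208.222 = 1.1293 → 1.129.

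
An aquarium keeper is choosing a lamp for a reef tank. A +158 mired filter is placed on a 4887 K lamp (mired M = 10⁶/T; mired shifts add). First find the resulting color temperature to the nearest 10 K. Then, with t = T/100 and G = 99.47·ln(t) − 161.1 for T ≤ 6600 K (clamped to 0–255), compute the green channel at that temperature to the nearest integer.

M_in = 10⁶/4887 = 204.62; M_out = 204.62 + (+158) = 362.62.
T_out = 10⁶/362.62 = 2757.7 K → 2760 K; t = 27.6.
G = 99.47·ln 27.6 − 161.1 = 99.47·3.3178 − 161.1 = 168.923.
Rounded: 169.

169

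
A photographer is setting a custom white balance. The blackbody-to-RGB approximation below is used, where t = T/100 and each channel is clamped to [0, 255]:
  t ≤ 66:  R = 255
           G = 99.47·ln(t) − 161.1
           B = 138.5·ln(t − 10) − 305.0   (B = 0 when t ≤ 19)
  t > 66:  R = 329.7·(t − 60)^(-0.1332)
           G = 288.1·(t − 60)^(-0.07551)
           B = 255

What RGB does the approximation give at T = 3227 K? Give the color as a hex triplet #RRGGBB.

t = 3227/100 = 32.27; the t ≤ 66 branch applies.
R = 255 by definition for t ≤ 66.
G = 99.47·ln 32.27 − 161.1 = 99.47·3.4741 − 161.1 = 184.473.
B = 138.5·ln(32.27 − 10) − 305.0 = 138.5·ln 22.27 − 305.0 = 138.5·3.1032 − 305.0 = 124.799.
Rounded: (255, 184, 125).
In hex: #FFB87D.

#FFB87D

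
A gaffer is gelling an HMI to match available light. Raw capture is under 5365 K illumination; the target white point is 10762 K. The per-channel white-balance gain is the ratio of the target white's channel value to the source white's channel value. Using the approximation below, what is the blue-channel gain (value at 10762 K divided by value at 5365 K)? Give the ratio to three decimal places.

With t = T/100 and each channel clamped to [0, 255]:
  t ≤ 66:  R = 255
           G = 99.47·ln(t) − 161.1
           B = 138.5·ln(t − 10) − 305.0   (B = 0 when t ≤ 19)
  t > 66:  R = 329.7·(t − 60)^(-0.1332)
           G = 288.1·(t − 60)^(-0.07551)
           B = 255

1.170

At 5365 K (t = 53.65):
  B = 138.5·ln(53.65 − 10) − 305.0 = 138.5·ln 43.65 − 305.0 = 138.5·3.7762 − 305.0 = 218.004.
At 10762 K (t = 107.62):
  B = 255 by definition for t > 66.
Gain = 255.000 / 218.004 = 1.1697 → 1.170.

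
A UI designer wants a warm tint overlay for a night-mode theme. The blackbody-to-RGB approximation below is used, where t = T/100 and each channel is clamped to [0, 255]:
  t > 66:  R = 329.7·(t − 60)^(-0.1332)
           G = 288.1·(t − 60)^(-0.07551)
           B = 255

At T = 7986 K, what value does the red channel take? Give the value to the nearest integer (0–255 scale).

221

t = 7986/100 = 79.86; the t > 66 branch applies.
R = 329.7·(79.86 − 60)^(-0.1332) = 329.7·19.86^(-0.1332) = 329.7·0.67160 = 221.426.
Rounded: 221.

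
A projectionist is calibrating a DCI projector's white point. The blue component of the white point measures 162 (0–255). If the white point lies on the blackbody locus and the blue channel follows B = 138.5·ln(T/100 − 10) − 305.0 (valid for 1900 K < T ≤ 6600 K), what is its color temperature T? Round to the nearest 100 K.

ln(t − 10) = (162 + 305.0) / 138.5 = 3.3718.
t − 10 = e^3.3718 = 29.132, so t = 39.132.
T = 100·t = 3913 K → 3900 K to the nearest 100 K.

3900 K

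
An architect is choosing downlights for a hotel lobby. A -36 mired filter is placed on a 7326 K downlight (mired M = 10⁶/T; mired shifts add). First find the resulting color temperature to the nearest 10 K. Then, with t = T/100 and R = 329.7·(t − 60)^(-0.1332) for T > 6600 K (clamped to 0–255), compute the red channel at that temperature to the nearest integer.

M_in = 10⁶/7326 = 136.50; M_out = 136.50 + (-36) = 100.50.
T_out = 10⁶/100.50 = 9950.2 K → 9950 K; t = 99.5.
R = 329.7·(99.5 − 60)^(-0.1332) = 329.7·39.5^(-0.1332) = 329.7·0.61282 = 202.047.
Rounded: 202.

202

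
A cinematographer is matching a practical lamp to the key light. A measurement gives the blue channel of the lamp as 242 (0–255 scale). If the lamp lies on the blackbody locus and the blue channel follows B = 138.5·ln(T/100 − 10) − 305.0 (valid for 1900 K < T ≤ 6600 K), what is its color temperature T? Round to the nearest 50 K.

ln(t − 10) = (242 + 305.0) / 138.5 = 3.9495.
t − 10 = e^3.9495 = 51.907, so t = 61.907.
T = 100·t = 6191 K → 6200 K to the nearest 50 K.

6200 K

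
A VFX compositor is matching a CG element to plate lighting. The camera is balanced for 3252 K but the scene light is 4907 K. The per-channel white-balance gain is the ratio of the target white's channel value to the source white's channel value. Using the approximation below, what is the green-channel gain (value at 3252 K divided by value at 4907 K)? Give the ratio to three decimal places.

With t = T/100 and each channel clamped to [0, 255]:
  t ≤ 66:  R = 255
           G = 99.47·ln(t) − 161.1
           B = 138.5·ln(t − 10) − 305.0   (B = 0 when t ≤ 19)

0.819

At 4907 K (t = 49.07):
  G = 99.47·ln 49.07 − 161.1 = 99.47·3.8932 − 161.1 = 226.161.
At 3252 K (t = 32.52):
  G = 99.47·ln 32.52 − 161.1 = 99.47·3.4819 − 161.1 = 185.240.
Gain = 185.240 / 226.161 = 0.8191 → 0.819.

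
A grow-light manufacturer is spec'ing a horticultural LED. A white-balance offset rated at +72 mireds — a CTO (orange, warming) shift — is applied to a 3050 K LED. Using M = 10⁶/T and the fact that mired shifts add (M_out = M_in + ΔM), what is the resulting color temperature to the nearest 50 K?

M_in = 10⁶/3050 = 327.87 mireds.
M_out = 327.87 + (+72) = 399.87 mireds.
T_out = 10⁶/399.87 = 2500.8 K → 2500 K.

2500 K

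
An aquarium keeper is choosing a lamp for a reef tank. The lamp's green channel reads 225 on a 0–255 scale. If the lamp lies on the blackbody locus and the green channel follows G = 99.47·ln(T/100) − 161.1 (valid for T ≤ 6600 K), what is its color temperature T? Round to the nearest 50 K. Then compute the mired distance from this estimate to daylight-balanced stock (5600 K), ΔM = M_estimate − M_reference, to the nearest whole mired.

ln t = (225 + 161.1) / 99.47 = 3.8816.
t = e^3.8816 = 48.500.
T = 100·t = 4850 K → 4850 K to the nearest 50 K.
M_estimate = 10⁶/4850 = 206.19; M_reference = 10⁶/5600 = 178.57.
ΔM = 206.19 − 178.57 = 27.61 → +28 mireds.

+28 mireds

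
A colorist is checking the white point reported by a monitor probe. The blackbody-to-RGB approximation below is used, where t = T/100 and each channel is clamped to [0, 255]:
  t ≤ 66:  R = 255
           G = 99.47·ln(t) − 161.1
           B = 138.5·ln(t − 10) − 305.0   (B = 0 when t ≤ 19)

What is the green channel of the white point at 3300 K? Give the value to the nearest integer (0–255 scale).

t = 3300/100 = 33; the t ≤ 66 branch applies.
G = 99.47·ln 33 − 161.1 = 99.47·3.4965 − 161.1 = 186.698.
Rounded: 187.

187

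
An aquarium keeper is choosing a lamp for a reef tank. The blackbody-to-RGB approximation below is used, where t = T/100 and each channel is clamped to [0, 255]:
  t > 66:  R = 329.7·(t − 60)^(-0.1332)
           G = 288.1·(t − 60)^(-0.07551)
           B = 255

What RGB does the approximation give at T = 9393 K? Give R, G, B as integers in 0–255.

R=206, G=221, B=255

t = 9393/100 = 93.93; the t > 66 branch applies.
R = 329.7·(93.93 − 60)^(-0.1332) = 329.7·33.93^(-0.1332) = 329.7·0.62535 = 206.179.
G = 288.1·(93.93 − 60)^(-0.07551) = 288.1·33.93^(-0.07551) = 288.1·0.76635 = 220.785.
B = 255 by definition for t > 66.
Rounded: (206, 221, 255).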